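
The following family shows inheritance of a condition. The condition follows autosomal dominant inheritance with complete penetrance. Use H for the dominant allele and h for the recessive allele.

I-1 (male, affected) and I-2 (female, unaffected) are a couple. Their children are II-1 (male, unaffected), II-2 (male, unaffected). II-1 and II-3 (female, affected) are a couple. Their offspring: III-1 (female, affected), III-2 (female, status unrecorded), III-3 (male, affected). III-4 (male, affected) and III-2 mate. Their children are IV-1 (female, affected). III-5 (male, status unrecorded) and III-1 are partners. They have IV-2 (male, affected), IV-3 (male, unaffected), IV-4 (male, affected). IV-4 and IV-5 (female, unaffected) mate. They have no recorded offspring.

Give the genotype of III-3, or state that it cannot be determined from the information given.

From phenotype alone, III-3 is HH or Hh.
III-3 is affected so carries H and received h from II-1 (hh), so III-3 is Hh.

Hh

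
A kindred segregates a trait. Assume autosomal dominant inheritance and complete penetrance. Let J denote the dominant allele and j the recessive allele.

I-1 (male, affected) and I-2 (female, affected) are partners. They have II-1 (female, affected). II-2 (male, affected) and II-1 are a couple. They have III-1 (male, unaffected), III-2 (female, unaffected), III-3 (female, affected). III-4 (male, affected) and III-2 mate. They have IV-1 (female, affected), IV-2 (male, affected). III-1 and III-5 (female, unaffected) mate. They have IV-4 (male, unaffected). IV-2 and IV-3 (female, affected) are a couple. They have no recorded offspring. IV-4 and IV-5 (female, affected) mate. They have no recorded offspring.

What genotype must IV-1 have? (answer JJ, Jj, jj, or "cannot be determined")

From phenotype alone, IV-1 is JJ or Jj.
IV-1 is affected so carries J and received j from III-2 (jj), so IV-1 is Jj.

Jj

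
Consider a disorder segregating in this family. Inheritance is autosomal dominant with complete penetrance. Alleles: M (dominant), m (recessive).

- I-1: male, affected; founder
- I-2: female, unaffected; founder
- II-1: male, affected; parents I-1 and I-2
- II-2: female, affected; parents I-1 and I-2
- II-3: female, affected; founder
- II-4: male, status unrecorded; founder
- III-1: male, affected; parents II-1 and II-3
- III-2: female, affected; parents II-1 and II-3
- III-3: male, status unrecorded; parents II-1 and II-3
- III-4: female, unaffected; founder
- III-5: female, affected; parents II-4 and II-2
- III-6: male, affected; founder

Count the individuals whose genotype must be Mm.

2

Obligate heterozygotes: II-1 is affected so carries M and received m from I-2 (mm), so II-1 is Mm; II-2 is affected so carries M and received m from I-2 (mm), so II-2 is Mm.
Every other individual is either homozygous by phenotype or has at least one consistent homozygous assignment, so the count is 2.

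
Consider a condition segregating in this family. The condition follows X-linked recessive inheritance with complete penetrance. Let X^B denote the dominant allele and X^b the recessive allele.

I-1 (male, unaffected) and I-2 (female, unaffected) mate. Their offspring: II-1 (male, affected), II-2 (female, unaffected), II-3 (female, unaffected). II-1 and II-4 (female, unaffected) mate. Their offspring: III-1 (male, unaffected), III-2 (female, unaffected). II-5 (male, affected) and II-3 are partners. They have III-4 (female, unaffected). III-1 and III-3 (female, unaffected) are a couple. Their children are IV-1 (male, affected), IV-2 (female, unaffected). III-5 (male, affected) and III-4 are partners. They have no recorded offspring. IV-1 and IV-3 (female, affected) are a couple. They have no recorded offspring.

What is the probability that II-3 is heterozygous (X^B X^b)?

1/3

I-1 is unaffected, so I-1 is X^B Y.
I-2 is unaffected so carries B and passed b to II-1 (X^b Y), so I-2 is X^B X^b.
Their cross gives offspring ratios 1/2 X^B X^B : 1/2 X^B X^b. Conditioning on II-3 being unaffected, P(X^B X^b) = 1/2 / 1 = 1/2 before taking II-3's own offspring into account.
II-5 is affected, so II-5 is X^b Y.
Now use II-3's offspring. Probability of each recorded status — unaffected daughter III-4: 1/2 if II-3 is X^B X^b, 1 if X^B X^B.
Bayes: P(X^B X^b) = 1/2·1/2 / (1/2·1/2 + 1/2·1) = 1/3.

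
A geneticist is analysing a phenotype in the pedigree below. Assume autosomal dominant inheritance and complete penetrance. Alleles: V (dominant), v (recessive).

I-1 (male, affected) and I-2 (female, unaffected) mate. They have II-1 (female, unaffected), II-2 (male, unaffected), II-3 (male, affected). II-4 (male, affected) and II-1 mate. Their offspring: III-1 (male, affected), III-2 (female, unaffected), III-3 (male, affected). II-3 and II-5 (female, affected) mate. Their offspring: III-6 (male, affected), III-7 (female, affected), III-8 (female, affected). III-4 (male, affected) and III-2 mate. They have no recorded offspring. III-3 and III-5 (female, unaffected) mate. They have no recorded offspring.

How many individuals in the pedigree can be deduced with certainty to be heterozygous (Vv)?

Obligate heterozygotes: I-1 is affected so carries V and passed v to II-1 (vv), so I-1 is Vv; II-3 is affected so carries V and received v from I-2 (vv), so II-3 is Vv; II-4 is affected so carries V and passed v to III-2 (vv), so II-4 is Vv; III-1 is affected so carries V and received v from II-1 (vv), so III-1 is Vv; III-3 is affected so carries V and received v from II-1 (vv), so III-3 is Vv.
Every other individual is either homozygous by phenotype or has at least one consistent homozygous assignment, so the count is 5.

5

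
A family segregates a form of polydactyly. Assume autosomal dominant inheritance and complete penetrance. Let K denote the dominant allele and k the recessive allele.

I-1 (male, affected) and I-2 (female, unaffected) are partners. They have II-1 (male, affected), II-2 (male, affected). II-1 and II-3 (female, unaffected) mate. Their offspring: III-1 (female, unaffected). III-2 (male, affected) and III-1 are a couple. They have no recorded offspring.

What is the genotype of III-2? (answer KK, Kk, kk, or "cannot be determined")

cannot be determined

III-2's phenotype allows KK or Kk, and no parent or child forces a single allele at both positions; consistent genotype assignments exist with III-2 as KK or Kk.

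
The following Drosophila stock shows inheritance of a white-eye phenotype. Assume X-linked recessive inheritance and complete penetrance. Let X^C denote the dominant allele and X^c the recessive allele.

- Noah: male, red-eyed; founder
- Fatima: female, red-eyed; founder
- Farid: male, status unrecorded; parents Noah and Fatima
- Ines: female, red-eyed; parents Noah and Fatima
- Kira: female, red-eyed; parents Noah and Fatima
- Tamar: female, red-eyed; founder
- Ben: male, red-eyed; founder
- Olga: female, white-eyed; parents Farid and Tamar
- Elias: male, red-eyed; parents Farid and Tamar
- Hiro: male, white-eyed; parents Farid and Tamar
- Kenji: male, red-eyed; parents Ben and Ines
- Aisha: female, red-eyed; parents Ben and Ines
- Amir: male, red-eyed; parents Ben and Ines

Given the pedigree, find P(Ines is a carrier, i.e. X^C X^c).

Noah is red-eyed, so Noah is X^C Y.
Fatima is red-eyed so carries C and passed c to Farid (X^c Y), so Fatima is X^C X^c.
Their cross gives offspring ratios 1/2 X^C X^C : 1/2 X^C X^c. Conditioning on Ines being red-eyed, P(X^C X^c) = 1/2 / 1 = 1/2 before taking Ines's own offspring into account.
Ben is red-eyed, so Ben is X^C Y.
Now use Ines's offspring. Probability of each recorded status — red-eyed son Kenji: 1/2 if Ines is X^C X^c, 1 if X^C X^C; red-eyed son Amir: 1/2 if Ines is X^C X^c, 1 if X^C X^C. (Aisha: equally likely either way, so uninformative.)
Bayes: P(X^C X^c) = 1/2·1/4 / (1/2·1/4 + 1/2·1) = 1/5.

1/5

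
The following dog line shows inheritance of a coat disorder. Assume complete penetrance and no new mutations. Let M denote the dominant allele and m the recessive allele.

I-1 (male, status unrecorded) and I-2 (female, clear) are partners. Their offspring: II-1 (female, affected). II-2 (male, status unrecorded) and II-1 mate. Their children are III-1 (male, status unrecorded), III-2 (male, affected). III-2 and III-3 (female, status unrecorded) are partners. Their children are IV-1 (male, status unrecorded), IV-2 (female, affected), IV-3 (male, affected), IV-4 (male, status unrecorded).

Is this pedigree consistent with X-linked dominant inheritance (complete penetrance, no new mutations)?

Yes

A consistent assignment under X-linked dominant exists: I-1 X^M Y, I-2 X^m X^m, II-1 X^M X^m, II-2 X^M Y, III-1 X^M Y, III-2 X^M Y, III-3 X^M X^M, IV-1 X^M Y, IV-2 X^M X^M, IV-3 X^M Y, IV-4 X^M Y.
In this assignment every recorded phenotype matches its genotype and every non-founder's genotype is obtainable from its parents' genotypes, so the pedigree is consistent.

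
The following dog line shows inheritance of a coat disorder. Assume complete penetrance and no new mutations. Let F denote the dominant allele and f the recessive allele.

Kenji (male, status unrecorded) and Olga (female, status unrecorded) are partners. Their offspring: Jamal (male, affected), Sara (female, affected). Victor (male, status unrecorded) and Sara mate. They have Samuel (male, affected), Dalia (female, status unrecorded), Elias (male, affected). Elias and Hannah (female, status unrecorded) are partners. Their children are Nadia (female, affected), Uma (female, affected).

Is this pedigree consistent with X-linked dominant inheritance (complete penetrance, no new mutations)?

Yes

A consistent assignment under X-linked dominant exists: Kenji X^F Y, Olga X^F X^F, Jamal X^F Y, Sara X^F X^F, Victor X^F Y, Samuel X^F Y, Dalia X^F X^F, Elias X^F Y, Hannah X^F X^F, Nadia X^F X^F, Uma X^F X^F.
In this assignment every recorded phenotype matches its genotype and every non-founder's genotype is obtainable from its parents' genotypes, so the pedigree is consistent.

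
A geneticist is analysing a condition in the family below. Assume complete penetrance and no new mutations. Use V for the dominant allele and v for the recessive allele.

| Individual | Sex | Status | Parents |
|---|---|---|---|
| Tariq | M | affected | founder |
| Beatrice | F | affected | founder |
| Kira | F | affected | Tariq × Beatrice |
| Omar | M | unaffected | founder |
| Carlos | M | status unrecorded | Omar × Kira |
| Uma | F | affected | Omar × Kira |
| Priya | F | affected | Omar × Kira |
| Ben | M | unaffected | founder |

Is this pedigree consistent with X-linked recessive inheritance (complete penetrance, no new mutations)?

Under X-linked recessive, Uma (affected, female) cannot arise from Omar (unaffected) × Kira (affected).

No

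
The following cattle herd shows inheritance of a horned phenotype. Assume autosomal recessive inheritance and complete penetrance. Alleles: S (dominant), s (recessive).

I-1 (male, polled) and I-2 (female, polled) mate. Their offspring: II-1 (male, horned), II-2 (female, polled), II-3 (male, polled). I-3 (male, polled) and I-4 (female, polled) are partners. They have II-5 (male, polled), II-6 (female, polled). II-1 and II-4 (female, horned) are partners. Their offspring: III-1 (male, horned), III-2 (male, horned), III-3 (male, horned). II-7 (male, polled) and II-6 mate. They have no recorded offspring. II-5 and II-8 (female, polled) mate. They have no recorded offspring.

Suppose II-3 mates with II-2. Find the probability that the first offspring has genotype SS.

I-1 is polled so carries S and passed s to II-1 (ss), so I-1 is Ss.
I-2 is polled so carries S and passed s to II-1 (ss), so I-2 is Ss.
II-3 is a polled offspring of I-1 (Ss) × I-2 (Ss), whose cross gives 1/4 SS : 1/2 Ss : 1/4 ss; conditioning on being polled, II-3 is SS with probability 1/3, Ss with probability 2/3.
II-2 is a polled offspring of I-1 (Ss) × I-2 (Ss), whose cross gives 1/4 SS : 1/2 Ss : 1/4 ss; conditioning on being polled, II-2 is SS with probability 1/3, Ss with probability 2/3.
Summing over parental genotype combinations, P(offspring has genotype SS) = 1/9·1 + 2/9·1/2 + 2/9·1/2 + 4/9·1/4 = 4/9.

4/9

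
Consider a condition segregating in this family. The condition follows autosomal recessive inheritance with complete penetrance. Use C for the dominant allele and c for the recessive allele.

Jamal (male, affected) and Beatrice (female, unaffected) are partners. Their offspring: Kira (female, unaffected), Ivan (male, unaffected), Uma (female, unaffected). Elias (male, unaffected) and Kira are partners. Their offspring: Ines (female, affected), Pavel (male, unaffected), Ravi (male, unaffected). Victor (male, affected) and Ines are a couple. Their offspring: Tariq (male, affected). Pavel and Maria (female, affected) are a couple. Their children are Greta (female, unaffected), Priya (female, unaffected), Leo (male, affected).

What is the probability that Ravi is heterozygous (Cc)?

Elias is unaffected so carries C and passed c to Ines (cc), so Elias is Cc.
Kira is unaffected so carries C and received c from Jamal (cc), so Kira is Cc.
Their cross gives offspring ratios 1/4 CC : 1/2 Cc : 1/4 cc. Conditioning on Ravi being unaffected, P(Cc) = 1/2 / 3/4 = 2/3.

2/3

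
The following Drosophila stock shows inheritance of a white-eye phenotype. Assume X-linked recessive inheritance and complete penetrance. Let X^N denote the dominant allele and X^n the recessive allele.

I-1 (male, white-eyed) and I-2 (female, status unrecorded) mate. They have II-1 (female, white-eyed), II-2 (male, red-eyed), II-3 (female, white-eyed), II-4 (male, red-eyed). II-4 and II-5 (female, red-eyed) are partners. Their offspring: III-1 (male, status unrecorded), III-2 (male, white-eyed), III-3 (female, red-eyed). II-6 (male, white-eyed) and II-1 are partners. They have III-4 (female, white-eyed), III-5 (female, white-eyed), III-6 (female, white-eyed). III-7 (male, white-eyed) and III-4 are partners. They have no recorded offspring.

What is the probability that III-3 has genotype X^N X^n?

1/2

II-4 is red-eyed, so II-4 is X^N Y.
II-5 is red-eyed so carries N and passed n to III-2 (X^n Y), so II-5 is X^N X^n.
Their cross gives offspring ratios 1/2 X^N X^N : 1/2 X^N X^n. Conditioning on III-3 being red-eyed, P(X^N X^n) = 1/2 / 1 = 1/2.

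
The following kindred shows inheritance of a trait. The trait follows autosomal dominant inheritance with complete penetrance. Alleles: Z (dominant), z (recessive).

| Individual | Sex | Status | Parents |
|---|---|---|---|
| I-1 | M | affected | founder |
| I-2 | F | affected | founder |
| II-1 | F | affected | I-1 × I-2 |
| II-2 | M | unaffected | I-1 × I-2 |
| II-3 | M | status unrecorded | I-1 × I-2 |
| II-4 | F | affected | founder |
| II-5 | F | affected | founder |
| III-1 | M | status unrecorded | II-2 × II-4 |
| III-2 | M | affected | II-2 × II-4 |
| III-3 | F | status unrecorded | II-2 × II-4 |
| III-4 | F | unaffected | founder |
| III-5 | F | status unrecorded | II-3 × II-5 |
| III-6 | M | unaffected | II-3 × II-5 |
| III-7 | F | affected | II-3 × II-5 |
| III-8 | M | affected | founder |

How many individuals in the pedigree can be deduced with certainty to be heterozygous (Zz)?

Obligate heterozygotes: I-1 is affected so carries Z and passed z to II-2 (zz), so I-1 is Zz; I-2 is affected so carries Z and passed z to II-2 (zz), so I-2 is Zz; II-5 is affected so carries Z and passed z to III-6 (zz), so II-5 is Zz; III-2 is affected so carries Z and received z from II-2 (zz), so III-2 is Zz.
Every other individual is either homozygous by phenotype or has at least one consistent homozygous assignment, so the count is 4.

4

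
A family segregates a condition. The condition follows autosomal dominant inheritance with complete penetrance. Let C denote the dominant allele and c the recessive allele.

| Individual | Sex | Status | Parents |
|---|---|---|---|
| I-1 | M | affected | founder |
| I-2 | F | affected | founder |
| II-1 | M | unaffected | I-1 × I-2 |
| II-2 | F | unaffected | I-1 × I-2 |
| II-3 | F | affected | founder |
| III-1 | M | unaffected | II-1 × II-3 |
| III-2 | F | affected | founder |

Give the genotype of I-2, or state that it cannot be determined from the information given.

Cc

From phenotype alone, I-2 is CC or Cc.
I-2 is affected so carries C and passed c to II-1 (cc), so I-2 is Cc.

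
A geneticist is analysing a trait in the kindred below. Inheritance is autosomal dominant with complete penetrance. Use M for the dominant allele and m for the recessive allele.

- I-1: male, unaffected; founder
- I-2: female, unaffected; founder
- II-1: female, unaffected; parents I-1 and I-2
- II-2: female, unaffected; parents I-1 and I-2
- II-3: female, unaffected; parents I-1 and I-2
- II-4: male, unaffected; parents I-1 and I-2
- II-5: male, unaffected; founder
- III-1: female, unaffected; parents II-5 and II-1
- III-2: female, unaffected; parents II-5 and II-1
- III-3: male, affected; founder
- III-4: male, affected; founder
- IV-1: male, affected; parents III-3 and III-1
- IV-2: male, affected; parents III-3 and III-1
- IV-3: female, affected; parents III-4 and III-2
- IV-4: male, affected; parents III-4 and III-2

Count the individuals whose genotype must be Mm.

4

Obligate heterozygotes: IV-1 is affected so carries M and received m from III-1 (mm), so IV-1 is Mm; IV-2 is affected so carries M and received m from III-1 (mm), so IV-2 is Mm; IV-3 is affected so carries M and received m from III-2 (mm), so IV-3 is Mm; IV-4 is affected so carries M and received m from III-2 (mm), so IV-4 is Mm.
Every other individual is either homozygous by phenotype or has at least one consistent homozygous assignment, so the count is 4.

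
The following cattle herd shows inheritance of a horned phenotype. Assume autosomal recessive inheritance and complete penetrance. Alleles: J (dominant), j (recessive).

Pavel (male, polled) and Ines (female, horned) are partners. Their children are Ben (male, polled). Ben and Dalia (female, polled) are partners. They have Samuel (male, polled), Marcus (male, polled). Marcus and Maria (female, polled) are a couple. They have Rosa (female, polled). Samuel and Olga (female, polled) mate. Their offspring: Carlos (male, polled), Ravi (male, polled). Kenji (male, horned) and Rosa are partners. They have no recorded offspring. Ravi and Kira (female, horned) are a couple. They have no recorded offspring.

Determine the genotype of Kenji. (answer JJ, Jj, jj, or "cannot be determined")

Kenji is horned, so Kenji is jj.

jj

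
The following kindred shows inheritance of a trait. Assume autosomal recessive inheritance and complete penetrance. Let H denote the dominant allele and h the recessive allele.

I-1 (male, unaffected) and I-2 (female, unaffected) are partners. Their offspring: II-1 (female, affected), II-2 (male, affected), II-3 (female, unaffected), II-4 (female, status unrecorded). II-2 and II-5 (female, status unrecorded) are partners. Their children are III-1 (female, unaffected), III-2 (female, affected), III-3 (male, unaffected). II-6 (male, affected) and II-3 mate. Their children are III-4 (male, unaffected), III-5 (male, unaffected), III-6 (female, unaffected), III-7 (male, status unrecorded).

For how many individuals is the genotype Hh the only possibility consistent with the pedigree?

Obligate heterozygotes: I-1 is unaffected so carries H and passed h to II-1 (hh), so I-1 is Hh; I-2 is unaffected so carries H and passed h to II-1 (hh), so I-2 is Hh; II-5 passed H to III-1 (Hh, whose h came from II-2) and passed h to III-2 (hh), so II-5 is Hh; III-1 is unaffected so carries H and received h from II-2 (hh), so III-1 is Hh; III-3 is unaffected so carries H and received h from II-2 (hh), so III-3 is Hh; III-4 is unaffected so carries H and received h from II-6 (hh), so III-4 is Hh; III-5 is unaffected so carries H and received h from II-6 (hh), so III-5 is Hh; III-6 is unaffected so carries H and received h from II-6 (hh), so III-6 is Hh.
Every other individual is either homozygous by phenotype or has at least one consistent homozygous assignment, so the count is 8.

8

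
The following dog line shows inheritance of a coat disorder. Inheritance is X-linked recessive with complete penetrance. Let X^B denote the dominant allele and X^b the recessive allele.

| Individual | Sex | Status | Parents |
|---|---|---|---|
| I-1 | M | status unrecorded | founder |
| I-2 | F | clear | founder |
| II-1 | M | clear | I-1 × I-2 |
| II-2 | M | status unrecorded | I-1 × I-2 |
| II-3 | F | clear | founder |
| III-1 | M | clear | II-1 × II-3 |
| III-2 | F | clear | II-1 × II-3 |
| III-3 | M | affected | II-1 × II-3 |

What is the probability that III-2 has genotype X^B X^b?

II-1 is clear, so II-1 is X^B Y.
II-3 is clear so carries B and passed b to III-3 (X^b Y), so II-3 is X^B X^b.
Their cross gives offspring ratios 1/2 X^B X^B : 1/2 X^B X^b. Conditioning on III-2 being clear, P(X^B X^b) = 1/2 / 1 = 1/2.

1/2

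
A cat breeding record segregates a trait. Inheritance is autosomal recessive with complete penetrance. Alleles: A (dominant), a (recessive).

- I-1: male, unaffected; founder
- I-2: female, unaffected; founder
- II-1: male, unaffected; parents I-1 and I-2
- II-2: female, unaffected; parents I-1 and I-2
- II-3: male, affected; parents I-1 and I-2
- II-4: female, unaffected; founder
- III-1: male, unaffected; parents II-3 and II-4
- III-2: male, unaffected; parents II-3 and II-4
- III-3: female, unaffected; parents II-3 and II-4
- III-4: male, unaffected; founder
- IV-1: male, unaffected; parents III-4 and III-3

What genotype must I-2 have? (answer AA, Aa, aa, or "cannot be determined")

Aa

From phenotype alone, I-2 is AA or Aa.
I-2 is unaffected so carries A and passed a to II-3 (aa), so I-2 is Aa.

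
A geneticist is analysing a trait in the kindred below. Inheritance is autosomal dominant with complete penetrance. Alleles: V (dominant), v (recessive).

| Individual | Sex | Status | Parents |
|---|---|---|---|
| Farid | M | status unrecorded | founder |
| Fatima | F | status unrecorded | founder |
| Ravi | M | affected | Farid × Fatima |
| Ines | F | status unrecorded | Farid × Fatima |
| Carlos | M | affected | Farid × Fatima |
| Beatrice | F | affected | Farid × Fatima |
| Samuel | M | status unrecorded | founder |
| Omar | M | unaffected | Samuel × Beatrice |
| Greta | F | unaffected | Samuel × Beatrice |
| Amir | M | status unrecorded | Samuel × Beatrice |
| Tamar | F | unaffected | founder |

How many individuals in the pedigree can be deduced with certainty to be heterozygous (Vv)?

Obligate heterozygotes: Beatrice is affected so carries V and passed v to Omar (vv), so Beatrice is Vv.
Every other individual is either homozygous by phenotype or has at least one consistent homozygous assignment, so the count is 1.

1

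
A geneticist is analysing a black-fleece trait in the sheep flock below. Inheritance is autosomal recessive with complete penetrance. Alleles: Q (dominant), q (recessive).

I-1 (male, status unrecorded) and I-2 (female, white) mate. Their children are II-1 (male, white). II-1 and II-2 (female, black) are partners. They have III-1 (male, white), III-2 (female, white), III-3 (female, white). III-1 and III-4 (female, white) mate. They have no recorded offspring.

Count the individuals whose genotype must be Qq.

Obligate heterozygotes: III-1 is white so carries Q and received q from II-2 (qq), so III-1 is Qq; III-2 is white so carries Q and received q from II-2 (qq), so III-2 is Qq; III-3 is white so carries Q and received q from II-2 (qq), so III-3 is Qq.
Every other individual is either homozygous by phenotype or has at least one consistent homozygous assignment, so the count is 3.

3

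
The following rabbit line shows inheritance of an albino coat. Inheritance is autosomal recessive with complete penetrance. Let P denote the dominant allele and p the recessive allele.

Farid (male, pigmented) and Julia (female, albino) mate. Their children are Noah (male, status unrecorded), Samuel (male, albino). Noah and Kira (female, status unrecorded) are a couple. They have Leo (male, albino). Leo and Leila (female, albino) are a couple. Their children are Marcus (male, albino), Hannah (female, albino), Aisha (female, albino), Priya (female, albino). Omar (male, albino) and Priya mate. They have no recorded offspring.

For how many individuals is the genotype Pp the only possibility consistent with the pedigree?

1

Obligate heterozygotes: Farid is pigmented so carries P and passed p to Samuel (pp), so Farid is Pp.
Every other individual is either homozygous by phenotype or has at least one consistent homozygous assignment, so the count is 1.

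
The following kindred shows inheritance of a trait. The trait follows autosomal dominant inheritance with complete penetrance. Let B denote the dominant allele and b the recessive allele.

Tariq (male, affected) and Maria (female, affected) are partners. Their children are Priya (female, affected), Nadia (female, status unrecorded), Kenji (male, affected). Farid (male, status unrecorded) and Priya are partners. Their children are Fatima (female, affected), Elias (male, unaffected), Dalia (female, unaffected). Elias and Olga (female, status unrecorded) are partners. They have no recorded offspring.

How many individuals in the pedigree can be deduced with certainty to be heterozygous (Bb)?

Obligate heterozygotes: Priya is affected so carries B and passed b to Elias (bb), so Priya is Bb.
Every other individual is either homozygous by phenotype or has at least one consistent homozygous assignment, so the count is 1.

1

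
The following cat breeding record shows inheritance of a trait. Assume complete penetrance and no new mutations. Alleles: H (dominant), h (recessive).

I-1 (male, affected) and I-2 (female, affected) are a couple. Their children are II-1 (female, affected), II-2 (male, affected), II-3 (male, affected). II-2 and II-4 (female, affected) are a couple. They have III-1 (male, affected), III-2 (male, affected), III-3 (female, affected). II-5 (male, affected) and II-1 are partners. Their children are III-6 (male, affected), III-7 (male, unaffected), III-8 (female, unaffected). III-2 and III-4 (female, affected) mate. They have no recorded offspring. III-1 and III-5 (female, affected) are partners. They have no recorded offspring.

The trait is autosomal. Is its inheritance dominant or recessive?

dominant

II-5 and II-1 are both affected yet have an unaffected child III-7. Under a recessive model two affected parents are homozygous and every child would be affected, so the trait cannot be recessive.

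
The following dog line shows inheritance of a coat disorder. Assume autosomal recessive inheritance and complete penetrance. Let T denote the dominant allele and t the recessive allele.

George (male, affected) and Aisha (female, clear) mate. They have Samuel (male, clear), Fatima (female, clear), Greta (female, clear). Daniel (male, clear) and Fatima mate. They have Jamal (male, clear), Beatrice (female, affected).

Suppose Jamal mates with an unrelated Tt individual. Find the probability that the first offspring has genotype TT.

1/3

Daniel is clear so carries T and passed t to Beatrice (tt), so Daniel is Tt.
Fatima is clear so carries T and received t from George (tt), so Fatima is Tt.
Jamal is a clear offspring of Daniel (Tt) × Fatima (Tt), whose cross gives 1/4 TT : 1/2 Tt : 1/4 tt; conditioning on being clear, Jamal is TT with probability 1/3, Tt with probability 2/3.
Summing over parental genotype combinations, P(offspring has genotype TT) = 1/3·1/2 + 2/3·1/4 = 1/3.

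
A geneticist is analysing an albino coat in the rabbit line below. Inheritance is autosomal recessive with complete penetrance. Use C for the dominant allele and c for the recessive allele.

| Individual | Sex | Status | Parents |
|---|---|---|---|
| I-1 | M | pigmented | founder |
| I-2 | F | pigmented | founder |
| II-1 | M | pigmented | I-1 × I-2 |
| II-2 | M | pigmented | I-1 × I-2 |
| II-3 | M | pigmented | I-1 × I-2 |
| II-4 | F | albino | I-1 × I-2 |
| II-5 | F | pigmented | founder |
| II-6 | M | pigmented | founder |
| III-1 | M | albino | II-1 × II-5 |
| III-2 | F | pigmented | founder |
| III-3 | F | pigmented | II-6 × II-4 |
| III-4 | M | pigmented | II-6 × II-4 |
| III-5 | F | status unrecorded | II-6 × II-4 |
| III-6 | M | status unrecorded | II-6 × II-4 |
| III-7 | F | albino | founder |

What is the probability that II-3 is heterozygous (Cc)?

I-1 is pigmented so carries C and passed c to II-4 (cc), so I-1 is Cc.
I-2 is pigmented so carries C and passed c to II-4 (cc), so I-2 is Cc.
Their cross gives offspring ratios 1/4 CC : 1/2 Cc : 1/4 cc. Conditioning on II-3 being pigmented, P(Cc) = 1/2 / 3/4 = 2/3.

2/3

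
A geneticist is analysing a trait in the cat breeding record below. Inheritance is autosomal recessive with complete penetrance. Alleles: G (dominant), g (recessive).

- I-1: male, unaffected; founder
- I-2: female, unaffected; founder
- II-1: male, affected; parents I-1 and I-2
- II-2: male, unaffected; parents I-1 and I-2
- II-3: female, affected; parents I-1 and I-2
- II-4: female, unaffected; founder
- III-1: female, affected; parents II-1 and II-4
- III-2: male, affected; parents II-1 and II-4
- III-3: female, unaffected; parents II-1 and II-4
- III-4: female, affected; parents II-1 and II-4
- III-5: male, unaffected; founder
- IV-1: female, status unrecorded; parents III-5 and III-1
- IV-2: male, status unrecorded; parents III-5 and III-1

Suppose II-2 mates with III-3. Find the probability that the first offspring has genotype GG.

1/3

I-1 is unaffected so carries G and passed g to II-1 (gg), so I-1 is Gg.
I-2 is unaffected so carries G and passed g to II-1 (gg), so I-2 is Gg.
II-2 is an unaffected offspring of I-1 (Gg) × I-2 (Gg), whose cross gives 1/4 GG : 1/2 Gg : 1/4 gg; conditioning on being unaffected, II-2 is GG with probability 1/3, Gg with probability 2/3.
III-3 is unaffected so carries G and received g from II-1 (gg), so III-3 is Gg.
Summing over parental genotype combinations, P(offspring has genotype GG) = 1/3·1/2 + 2/3·1/4 = 1/3.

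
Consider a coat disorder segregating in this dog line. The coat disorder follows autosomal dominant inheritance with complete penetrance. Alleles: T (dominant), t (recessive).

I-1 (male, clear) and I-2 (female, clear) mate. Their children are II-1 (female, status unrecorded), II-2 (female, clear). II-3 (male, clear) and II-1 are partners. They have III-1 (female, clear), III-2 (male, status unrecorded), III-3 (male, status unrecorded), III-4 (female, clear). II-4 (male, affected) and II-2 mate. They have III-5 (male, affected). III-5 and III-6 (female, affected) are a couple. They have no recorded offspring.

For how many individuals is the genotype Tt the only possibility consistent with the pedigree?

Obligate heterozygotes: III-5 is affected so carries T and received t from II-2 (tt), so III-5 is Tt.
Every other individual is either homozygous by phenotype or has at least one consistent homozygous assignment, so the count is 1.

1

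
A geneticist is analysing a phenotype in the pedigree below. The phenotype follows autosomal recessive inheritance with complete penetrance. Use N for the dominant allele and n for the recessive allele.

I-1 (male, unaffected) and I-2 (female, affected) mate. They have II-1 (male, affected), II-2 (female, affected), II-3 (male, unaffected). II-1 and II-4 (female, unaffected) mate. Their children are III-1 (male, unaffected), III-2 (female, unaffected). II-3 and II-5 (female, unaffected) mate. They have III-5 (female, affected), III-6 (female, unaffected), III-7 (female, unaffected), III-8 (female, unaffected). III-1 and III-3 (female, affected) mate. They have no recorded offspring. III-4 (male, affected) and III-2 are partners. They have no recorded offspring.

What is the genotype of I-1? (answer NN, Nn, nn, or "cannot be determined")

From phenotype alone, I-1 is NN or Nn.
I-1 is unaffected so carries N and passed n to II-1 (nn), so I-1 is Nn.

Nn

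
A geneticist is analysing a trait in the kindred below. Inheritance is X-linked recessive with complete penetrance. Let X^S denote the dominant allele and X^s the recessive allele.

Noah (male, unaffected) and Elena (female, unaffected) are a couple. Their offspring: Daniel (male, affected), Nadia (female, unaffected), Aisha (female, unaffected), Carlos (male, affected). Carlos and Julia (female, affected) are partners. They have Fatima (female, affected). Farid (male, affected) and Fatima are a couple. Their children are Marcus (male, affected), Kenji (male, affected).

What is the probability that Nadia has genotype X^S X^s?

Noah is unaffected, so Noah is X^S Y.
Elena is unaffected so carries S and passed s to Daniel (X^s Y), so Elena is X^S X^s.
Their cross gives offspring ratios 1/2 X^S X^S : 1/2 X^S X^s. Conditioning on Nadia being unaffected, P(X^S X^s) = 1/2 / 1 = 1/2.

1/2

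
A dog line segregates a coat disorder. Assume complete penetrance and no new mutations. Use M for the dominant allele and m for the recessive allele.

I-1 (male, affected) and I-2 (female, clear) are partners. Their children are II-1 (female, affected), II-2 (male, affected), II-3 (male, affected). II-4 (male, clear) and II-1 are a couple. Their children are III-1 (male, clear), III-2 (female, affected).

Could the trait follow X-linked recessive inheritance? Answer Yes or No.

Under X-linked recessive, III-1 (clear, male) cannot arise from II-4 (clear) × II-1 (affected).

No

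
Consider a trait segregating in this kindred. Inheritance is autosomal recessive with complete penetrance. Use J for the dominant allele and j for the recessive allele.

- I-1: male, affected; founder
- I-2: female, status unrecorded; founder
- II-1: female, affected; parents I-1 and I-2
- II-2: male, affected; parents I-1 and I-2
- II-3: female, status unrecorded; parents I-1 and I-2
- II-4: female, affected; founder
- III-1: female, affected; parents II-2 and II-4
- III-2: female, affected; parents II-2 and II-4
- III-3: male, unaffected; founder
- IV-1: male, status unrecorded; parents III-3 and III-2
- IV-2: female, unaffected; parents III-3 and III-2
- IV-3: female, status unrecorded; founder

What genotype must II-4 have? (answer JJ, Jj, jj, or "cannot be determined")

jj

II-4 is affected, so II-4 is jj.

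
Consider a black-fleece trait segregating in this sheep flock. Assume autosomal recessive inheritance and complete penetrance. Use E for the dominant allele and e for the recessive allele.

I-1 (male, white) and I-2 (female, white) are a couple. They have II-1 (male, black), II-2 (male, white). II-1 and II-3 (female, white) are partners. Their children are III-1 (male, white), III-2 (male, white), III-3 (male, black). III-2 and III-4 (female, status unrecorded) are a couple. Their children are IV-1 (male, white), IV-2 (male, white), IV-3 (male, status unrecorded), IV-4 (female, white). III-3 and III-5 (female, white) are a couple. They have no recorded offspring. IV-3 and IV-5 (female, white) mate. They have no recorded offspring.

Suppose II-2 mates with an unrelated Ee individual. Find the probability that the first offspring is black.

I-1 is white so carries E and passed e to II-1 (ee), so I-1 is Ee.
I-2 is white so carries E and passed e to II-1 (ee), so I-2 is Ee.
II-2 is a white offspring of I-1 (Ee) × I-2 (Ee), whose cross gives 1/4 EE : 1/2 Ee : 1/4 ee; conditioning on being white, II-2 is EE with probability 1/3, Ee with probability 2/3.
Summing over parental genotype combinations, P(offspring is black) = 2/3·1/4 = 1/6.

1/6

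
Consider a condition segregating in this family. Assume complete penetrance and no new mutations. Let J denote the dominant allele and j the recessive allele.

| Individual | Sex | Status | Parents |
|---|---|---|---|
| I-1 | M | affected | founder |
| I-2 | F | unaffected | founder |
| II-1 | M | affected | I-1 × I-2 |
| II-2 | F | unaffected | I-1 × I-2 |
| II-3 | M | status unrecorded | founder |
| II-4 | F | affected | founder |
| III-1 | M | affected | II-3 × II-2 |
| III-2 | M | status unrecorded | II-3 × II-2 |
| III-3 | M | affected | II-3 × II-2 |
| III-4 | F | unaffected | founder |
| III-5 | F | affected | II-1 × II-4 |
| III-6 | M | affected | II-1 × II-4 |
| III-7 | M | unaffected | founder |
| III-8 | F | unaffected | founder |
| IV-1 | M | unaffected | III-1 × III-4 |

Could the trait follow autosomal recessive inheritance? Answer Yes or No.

Yes

A consistent assignment under autosomal recessive exists: I-1 jj, I-2 Jj, II-1 jj, II-2 Jj, II-3 Jj, II-4 jj, III-1 jj, III-2 JJ, III-3 jj, III-4 JJ, III-5 jj, III-6 jj, III-7 JJ, III-8 JJ, IV-1 Jj.
In this assignment every recorded phenotype matches its genotype and every non-founder's genotype is obtainable from its parents' genotypes, so the pedigree is consistent.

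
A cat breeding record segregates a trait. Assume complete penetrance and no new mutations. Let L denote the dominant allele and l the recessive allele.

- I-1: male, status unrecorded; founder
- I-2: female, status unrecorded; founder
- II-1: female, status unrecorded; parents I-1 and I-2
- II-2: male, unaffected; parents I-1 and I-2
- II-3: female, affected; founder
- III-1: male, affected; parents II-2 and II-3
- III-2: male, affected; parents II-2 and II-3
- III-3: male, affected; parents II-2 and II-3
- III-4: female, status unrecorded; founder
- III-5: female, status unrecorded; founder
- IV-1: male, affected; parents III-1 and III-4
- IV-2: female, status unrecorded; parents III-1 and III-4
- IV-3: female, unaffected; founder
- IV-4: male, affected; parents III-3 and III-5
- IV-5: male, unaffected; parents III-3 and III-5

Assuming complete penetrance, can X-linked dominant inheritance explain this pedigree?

A consistent assignment under X-linked dominant exists: I-1 X^L Y, I-2 X^L X^l, II-1 X^L X^L, II-2 X^l Y, II-3 X^L X^L, III-1 X^L Y, III-2 X^L Y, III-3 X^L Y, III-4 X^L X^L, III-5 X^L X^l, IV-1 X^L Y, IV-2 X^L X^L, IV-3 X^l X^l, IV-4 X^L Y, IV-5 X^l Y.
In this assignment every recorded phenotype matches its genotype and every non-founder's genotype is obtainable from its parents' genotypes, so the pedigree is consistent.

Yes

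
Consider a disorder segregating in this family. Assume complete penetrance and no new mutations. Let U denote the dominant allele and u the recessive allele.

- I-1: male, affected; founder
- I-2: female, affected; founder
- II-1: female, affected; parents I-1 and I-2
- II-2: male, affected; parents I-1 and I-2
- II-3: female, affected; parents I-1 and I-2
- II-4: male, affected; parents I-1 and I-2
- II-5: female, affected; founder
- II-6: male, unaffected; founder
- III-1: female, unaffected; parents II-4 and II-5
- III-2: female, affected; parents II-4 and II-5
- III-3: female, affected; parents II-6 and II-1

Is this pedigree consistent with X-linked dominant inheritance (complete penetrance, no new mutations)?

No

Under X-linked dominant, III-1 (unaffected, female) cannot arise from II-4 (affected) × II-5 (affected).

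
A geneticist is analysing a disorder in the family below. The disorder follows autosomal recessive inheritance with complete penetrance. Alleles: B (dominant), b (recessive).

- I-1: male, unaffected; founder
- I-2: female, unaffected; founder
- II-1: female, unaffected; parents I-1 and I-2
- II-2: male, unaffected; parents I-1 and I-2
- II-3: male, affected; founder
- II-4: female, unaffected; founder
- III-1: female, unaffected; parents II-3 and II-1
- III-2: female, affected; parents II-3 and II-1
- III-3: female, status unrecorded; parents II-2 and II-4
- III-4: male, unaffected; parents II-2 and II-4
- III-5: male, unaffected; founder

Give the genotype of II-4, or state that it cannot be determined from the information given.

cannot be determined

II-4's phenotype allows BB or Bb, and no parent or child forces a single allele at both positions; consistent genotype assignments exist with II-4 as BB or Bb.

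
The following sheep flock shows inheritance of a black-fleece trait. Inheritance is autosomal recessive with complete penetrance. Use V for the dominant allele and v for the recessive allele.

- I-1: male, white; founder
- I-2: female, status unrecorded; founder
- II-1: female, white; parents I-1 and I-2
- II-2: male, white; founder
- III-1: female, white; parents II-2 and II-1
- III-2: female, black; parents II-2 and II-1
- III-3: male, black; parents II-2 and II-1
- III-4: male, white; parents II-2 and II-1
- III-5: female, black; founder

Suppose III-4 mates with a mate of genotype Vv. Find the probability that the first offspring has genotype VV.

1/3

II-2 is white so carries V and passed v to III-2 (vv), so II-2 is Vv.
II-1 is white so carries V and passed v to III-2 (vv), so II-1 is Vv.
III-4 is a white offspring of II-2 (Vv) × II-1 (Vv), whose cross gives 1/4 VV : 1/2 Vv : 1/4 vv; conditioning on being white, III-4 is VV with probability 1/3, Vv with probability 2/3.
Summing over parental genotype combinations, P(offspring has genotype VV) = 1/3·1/2 + 2/3·1/4 = 1/3.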